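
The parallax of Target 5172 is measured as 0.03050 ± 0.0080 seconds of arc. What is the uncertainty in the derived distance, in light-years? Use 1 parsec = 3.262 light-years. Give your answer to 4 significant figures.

d = 1/p, so σ_d = σ_p / p².
σ_d = 0.00800 / (0.03050)² = 0.00800 / 0.00093025 = 8.5998 pc = 8.5998 × 3.262 ly = 28.053 ly.

28.05 ly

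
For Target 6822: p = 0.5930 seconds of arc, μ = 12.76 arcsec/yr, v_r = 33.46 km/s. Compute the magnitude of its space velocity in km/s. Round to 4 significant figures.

107.3 km/s

d = 1/p = 1/0.5930″ = 1.6863 pc.
v_t = 4.740 μ d = 4.740 × 12.76 × 1.6863 = 101.99 km/s.
v = √(v_r² + v_t²) = √(33.46² + 101.99²) = √11521.5 = 107.34 km/s.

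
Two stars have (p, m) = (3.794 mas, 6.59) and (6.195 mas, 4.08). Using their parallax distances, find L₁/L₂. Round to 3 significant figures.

L₁/L₂ = 0.264

d₁ = 1/p₁ = 1/0.003794″ = 263.57 pc; d₂ = 1/p₂ = 1/0.006195″ = 161.42 pc.
M₁ = m₁ − 5 log₁₀ d₁ + 5 = 6.59 − 12.1045 + 5 = -0.5145.
M₂ = 4.08 − 11.0398 + 5 = -1.9598.
L₁/L₂ = 10^(0.4(M₂ − M₁)) = 10^(0.4 × (-1.4453)) = 10^(-0.57812) = 0.26417.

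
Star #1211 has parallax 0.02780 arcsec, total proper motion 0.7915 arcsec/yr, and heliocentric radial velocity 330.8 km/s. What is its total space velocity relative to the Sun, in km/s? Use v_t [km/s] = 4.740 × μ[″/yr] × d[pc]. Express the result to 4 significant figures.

d = 1/p = 1/0.02780″ = 35.971 pc.
v_t = 4.740 μ d = 4.740 × 0.7915 × 35.971 = 134.95 km/s.
v = √(v_r² + v_t²) = √(330.8² + 134.95²) = √127640 = 357.27 km/s.

357.3 km/s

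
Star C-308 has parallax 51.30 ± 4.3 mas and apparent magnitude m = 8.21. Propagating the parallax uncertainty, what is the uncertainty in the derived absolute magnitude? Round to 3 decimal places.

σ_M = 0.182 mag

M = m − 5 log₁₀ d + 5 = m + 5 log₁₀ p + 5, so ∂M/∂p = 5/(p ln 10).
σ_M = (5/ln 10) · (σ_p/p) = 2.1715 × 4.3/51.30 = 2.1715 × 0.083821 = 0.18202.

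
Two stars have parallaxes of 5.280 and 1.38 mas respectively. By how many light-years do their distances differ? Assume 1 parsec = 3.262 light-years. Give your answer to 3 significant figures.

1750 ly

d_A = 1/0.005280″ = 189.39 pc; d_B = 1/0.001380″ = 724.64 pc.
|d_B − d_A| = |724.64 − 189.39| = 535.25 pc = 535.25 × 3.262 ly = 1746 ly.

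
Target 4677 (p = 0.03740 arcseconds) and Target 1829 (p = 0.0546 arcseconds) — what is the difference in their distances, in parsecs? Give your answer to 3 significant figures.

8.42 pc

d_A = 1/0.03740″ = 26.738 pc; d_B = 1/0.05460″ = 18.315 pc.
|d_B − d_A| = |18.315 − 26.738| = 8.423 pc.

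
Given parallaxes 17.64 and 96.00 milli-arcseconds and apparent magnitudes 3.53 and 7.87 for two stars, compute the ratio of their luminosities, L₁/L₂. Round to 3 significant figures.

d₁ = 1/p₁ = 1/0.01764″ = 56.689 pc; d₂ = 1/p₂ = 1/0.09600″ = 10.417 pc.
M₁ = m₁ − 5 log₁₀ d₁ + 5 = 3.53 − 8.7675 + 5 = -0.2375.
M₂ = 7.87 − 5.0887 + 5 = 7.7813.
L₁/L₂ = 10^(0.4(M₂ − M₁)) = 10^(0.4 × 8.0188) = 10^3.20752 = 1612.6.

L₁/L₂ = 1610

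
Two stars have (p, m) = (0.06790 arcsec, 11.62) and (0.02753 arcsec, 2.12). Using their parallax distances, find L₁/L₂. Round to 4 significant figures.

d₁ = 1/p₁ = 1/0.06790″ = 14.728 pc; d₂ = 1/p₂ = 1/0.02753″ = 36.324 pc.
M₁ = m₁ − 5 log₁₀ d₁ + 5 = 11.62 − 5.8407 + 5 = 10.7793.
M₂ = 2.12 − 7.8010 + 5 = -0.6810.
L₁/L₂ = 10^(0.4(M₂ − M₁)) = 10^(0.4 × (-11.4603)) = 10^(-4.58412) = 0.000026054.

L₁/L₂ = 2.605 × 10^-5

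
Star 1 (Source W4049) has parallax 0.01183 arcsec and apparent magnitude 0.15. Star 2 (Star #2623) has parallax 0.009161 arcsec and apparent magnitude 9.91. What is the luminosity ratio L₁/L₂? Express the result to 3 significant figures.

d₁ = 1/p₁ = 1/0.01183″ = 84.531 pc; d₂ = 1/p₂ = 1/0.009161″ = 109.16 pc.
M₁ = m₁ − 5 log₁₀ d₁ + 5 = 0.15 − 9.6351 + 5 = -4.4851.
M₂ = 9.91 − 10.1903 + 5 = 4.7197.
L₁/L₂ = 10^(0.4(M₂ − M₁)) = 10^(0.4 × 9.2048) = 10^3.68192 = 4807.5.

L₁/L₂ = 4810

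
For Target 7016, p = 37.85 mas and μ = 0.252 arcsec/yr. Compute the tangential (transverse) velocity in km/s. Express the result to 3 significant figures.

d = 1/p = 1/0.03785″ = 26.42 pc.
v_t = 4.74 × μ × d = 4.74 × 0.252 × 26.42 = 31.558 km/s.

31.6 km/s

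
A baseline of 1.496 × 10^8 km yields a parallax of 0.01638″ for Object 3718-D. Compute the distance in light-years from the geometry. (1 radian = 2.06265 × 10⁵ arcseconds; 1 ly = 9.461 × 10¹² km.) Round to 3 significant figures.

199 ly

θ = 0.01638″ = 0.01638/206265 = 7.9412 × 10^-8 rad.
d = B/θ = (1.496 × 10^8) / (7.9412 × 10^-8) = 1.8838 × 10^15 km = (1.8838 × 10^15) / (9.461 × 10^12) ly = 199.11 ly.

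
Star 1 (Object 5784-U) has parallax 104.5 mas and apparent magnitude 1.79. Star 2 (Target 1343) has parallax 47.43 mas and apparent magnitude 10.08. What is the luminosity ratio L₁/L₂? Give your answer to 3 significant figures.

d₁ = 1/p₁ = 1/0.1045″ = 9.5694 pc; d₂ = 1/p₂ = 1/0.04743″ = 21.084 pc.
M₁ = m₁ − 5 log₁₀ d₁ + 5 = 1.79 − 4.9044 + 5 = 1.8856.
M₂ = 10.08 − 6.6198 + 5 = 8.4602.
L₁/L₂ = 10^(0.4(M₂ − M₁)) = 10^(0.4 × 6.5746) = 10^2.62984 = 426.42.

L₁/L₂ = 426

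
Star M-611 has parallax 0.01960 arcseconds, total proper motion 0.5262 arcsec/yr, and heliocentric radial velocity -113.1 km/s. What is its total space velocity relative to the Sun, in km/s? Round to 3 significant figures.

d = 1/p = 1/0.01960″ = 51.02 pc.
v_t = 4.740 μ d = 4.740 × 0.5262 × 51.02 = 127.25 km/s.
v = √(v_r² + v_t²) = √((-113.1)² + 127.25²) = √28984.2 = 170.25 km/s.

170 km/s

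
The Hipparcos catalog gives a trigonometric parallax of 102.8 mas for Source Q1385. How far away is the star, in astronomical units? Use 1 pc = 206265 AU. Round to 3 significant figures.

2.01 × 10^6 AU

p = 102.8 mas = 0.1028 arcsec.
d = 1/p = 1/0.1028 = 9.7276 pc.
In AU: 9.7276 × 206265 = 2.0065 × 10^6 AU.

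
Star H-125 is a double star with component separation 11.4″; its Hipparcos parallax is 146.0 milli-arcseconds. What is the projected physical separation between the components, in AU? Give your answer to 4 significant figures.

78.08 AU

d = 1/p = 1/0.1460″ = 6.8493 pc.
At distance d (pc), an angle of θ arcsec spans θ·d AU: s = 11.4 × 6.8493 = 78.082 AU.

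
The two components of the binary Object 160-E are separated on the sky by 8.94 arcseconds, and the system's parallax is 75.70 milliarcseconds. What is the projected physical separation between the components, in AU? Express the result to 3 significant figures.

d = 1/p = 1/0.07570″ = 13.21 pc.
At distance d (pc), an angle of θ arcsec spans θ·d AU: s = 8.94 × 13.21 = 118.1 AU.

118 AU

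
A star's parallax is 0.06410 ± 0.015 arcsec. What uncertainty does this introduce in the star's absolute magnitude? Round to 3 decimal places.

M = m − 5 log₁₀ d + 5 = m + 5 log₁₀ p + 5, so ∂M/∂p = 5/(p ln 10).
σ_M = (5/ln 10) · (σ_p/p) = 2.1715 × 0.015/0.06410 = 2.1715 × 0.23401 = 0.50815.

σ_M = 0.508 mag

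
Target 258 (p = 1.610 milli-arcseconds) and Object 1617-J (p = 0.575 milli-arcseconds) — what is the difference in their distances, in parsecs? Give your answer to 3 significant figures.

d_A = 1/0.001610″ = 621.12 pc; d_B = 1/0.0005750″ = 1739.1 pc.
|d_B − d_A| = |1739.1 − 621.12| = 1118 pc.

1120 pc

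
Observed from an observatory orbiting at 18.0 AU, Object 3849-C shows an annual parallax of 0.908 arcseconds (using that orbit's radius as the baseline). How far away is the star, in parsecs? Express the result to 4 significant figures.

With baseline B (in AU) and parallax p (in arcsec), d = B/p parsecs.
d = 18.0 / 0.908 = 19.824 pc.

19.82 pc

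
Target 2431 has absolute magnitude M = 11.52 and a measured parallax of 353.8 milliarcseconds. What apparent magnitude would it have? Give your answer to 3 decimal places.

m = 8.776

d = 1/p = 1/0.3538″ = 2.8265 pc.
m − M = 5 log₁₀ d − 5 = 5 log₁₀(2.8265) − 5 = 2.2562 − 5 = -2.7438.
m = M + (m − M) = 11.52 + (-2.7438) = 8.776.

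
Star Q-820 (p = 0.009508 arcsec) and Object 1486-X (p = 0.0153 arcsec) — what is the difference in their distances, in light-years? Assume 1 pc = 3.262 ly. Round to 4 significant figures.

129.9 ly

d_A = 1/0.009508″ = 105.17 pc; d_B = 1/0.01530″ = 65.359 pc.
|d_B − d_A| = |65.359 − 105.17| = 39.811 pc = 39.811 × 3.262 ly = 129.86 ly.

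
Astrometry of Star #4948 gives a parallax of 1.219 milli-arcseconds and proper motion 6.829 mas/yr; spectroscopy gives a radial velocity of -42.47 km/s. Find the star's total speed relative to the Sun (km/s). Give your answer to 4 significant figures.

d = 1/p = 1/0.001219″ = 820.34 pc.
μ = 6.829 mas/yr = 0.006829 ″/yr.
v_t = 4.740 μ d = 4.740 × 0.006829 × 820.34 = 26.554 km/s.
v = √(v_r² + v_t²) = √((-42.47)² + 26.554²) = √2508.82 = 50.088 km/s.

50.09 km/s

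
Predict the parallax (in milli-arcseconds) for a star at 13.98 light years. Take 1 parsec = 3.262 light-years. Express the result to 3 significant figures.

233 mas

d = 13.98 ly ÷ 3.262 = 4.2857 pc.
p = 1/d = 1/4.2857 = 0.23333 arcsec.
= 0.23333 × 1000 = 233.33 mas.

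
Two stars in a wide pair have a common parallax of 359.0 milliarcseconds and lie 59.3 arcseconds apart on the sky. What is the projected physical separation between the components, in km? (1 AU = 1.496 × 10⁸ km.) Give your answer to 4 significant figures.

d = 1/p = 1/0.3590″ = 2.7855 pc.
At distance d (pc), an angle of θ arcsec spans θ·d AU: s = 59.3 × 2.7855 = 165.18 AU.
= 165.18 × 1.496 × 10⁸ km = 2.4711 × 10^10 km.

2.471 × 10^10 km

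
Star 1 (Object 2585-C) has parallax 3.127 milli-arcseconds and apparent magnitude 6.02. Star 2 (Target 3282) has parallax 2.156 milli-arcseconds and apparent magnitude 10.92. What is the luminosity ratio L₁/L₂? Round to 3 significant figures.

L₁/L₂ = 43.4

d₁ = 1/p₁ = 1/0.003127″ = 319.8 pc; d₂ = 1/p₂ = 1/0.002156″ = 463.82 pc.
M₁ = m₁ − 5 log₁₀ d₁ + 5 = 6.02 − 12.5244 + 5 = -1.5044.
M₂ = 10.92 − 13.3317 + 5 = 2.5883.
L₁/L₂ = 10^(0.4(M₂ − M₁)) = 10^(0.4 × 4.0927) = 10^1.63708 = 43.359.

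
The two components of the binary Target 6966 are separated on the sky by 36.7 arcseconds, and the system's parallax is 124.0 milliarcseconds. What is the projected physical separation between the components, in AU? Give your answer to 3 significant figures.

296 AU

d = 1/p = 1/0.1240″ = 8.0645 pc.
At distance d (pc), an angle of θ arcsec spans θ·d AU: s = 36.7 × 8.0645 = 295.97 AU.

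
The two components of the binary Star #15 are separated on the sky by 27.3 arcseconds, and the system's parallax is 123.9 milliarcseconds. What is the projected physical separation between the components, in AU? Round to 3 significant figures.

220 AU

d = 1/p = 1/0.1239″ = 8.071 pc.
At distance d (pc), an angle of θ arcsec spans θ·d AU: s = 27.3 × 8.071 = 220.34 AU.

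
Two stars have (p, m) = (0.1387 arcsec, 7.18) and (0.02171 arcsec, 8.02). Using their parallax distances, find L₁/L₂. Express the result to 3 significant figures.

L₁/L₂ = 0.0531

d₁ = 1/p₁ = 1/0.1387″ = 7.2098 pc; d₂ = 1/p₂ = 1/0.02171″ = 46.062 pc.
M₁ = m₁ − 5 log₁₀ d₁ + 5 = 7.18 − 4.2896 + 5 = 7.8904.
M₂ = 8.02 − 8.3167 + 5 = 4.7033.
L₁/L₂ = 10^(0.4(M₂ − M₁)) = 10^(0.4 × (-3.1871)) = 10^(-1.27484) = 0.053108.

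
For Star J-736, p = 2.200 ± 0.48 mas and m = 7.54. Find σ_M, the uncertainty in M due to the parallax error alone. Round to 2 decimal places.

σ_M = 0.47 mag

M = m − 5 log₁₀ d + 5 = m + 5 log₁₀ p + 5, so ∂M/∂p = 5/(p ln 10).
σ_M = (5/ln 10) · (σ_p/p) = 2.1715 × 0.48/2.200 = 2.1715 × 0.21818 = 0.47378.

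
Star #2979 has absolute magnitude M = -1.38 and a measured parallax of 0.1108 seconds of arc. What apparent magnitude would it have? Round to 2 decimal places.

d = 1/p = 1/0.1108″ = 9.0253 pc.
m − M = 5 log₁₀ d − 5 = 5 log₁₀(9.0253) − 5 = 4.7773 − 5 = -0.2227.
m = M + (m − M) = -1.38 + (-0.2227) = -1.60.

m = -1.60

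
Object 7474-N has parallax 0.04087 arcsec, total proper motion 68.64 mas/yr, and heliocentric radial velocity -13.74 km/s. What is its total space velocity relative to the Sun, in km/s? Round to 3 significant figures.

d = 1/p = 1/0.04087″ = 24.468 pc.
μ = 68.64 mas/yr = 0.06864 ″/yr.
v_t = 4.740 μ d = 4.740 × 0.06864 × 24.468 = 7.9608 km/s.
v = √(v_r² + v_t²) = √((-13.74)² + 7.9608²) = √252.162 = 15.88 km/s.

15.9 km/s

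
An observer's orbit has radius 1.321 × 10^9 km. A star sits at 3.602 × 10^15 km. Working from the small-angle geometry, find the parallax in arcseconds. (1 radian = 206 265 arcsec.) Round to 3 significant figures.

0.0756 arcsec

θ ≈ B/d = (1.321 × 10^9) / (3.602 × 10^15) = 3.6674 × 10^-7 rad.
In arcseconds: 3.6674 × 10^-7 × 206265 = 0.075646″.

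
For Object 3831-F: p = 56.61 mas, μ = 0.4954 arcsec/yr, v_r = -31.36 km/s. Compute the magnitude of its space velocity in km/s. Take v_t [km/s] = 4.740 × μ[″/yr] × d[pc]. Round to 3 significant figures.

52.0 km/s

d = 1/p = 1/0.05661″ = 17.665 pc.
v_t = 4.740 μ d = 4.740 × 0.4954 × 17.665 = 41.481 km/s.
v = √(v_r² + v_t²) = √((-31.36)² + 41.481²) = √2704.12 = 52.001 km/s.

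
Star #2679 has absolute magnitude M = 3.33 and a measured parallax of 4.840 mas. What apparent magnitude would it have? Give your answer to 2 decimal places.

d = 1/p = 1/0.004840″ = 206.61 pc.
m − M = 5 log₁₀ d − 5 = 5 log₁₀(206.61) − 5 = 11.5758 − 5 = 6.5758.
m = M + (m − M) = 3.33 + 6.5758 = 9.91.

m = 9.91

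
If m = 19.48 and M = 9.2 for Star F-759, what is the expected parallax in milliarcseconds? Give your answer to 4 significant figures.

m − M = 19.48 − 9.2 = 10.28.
d = 10^((m−M)/5 + 1) = 10^3.056 = 1137.6 pc.
p = 1/d = 1/1137.6 = 0.00087904 arcsec = 0.87904 mas.

0.8790 mas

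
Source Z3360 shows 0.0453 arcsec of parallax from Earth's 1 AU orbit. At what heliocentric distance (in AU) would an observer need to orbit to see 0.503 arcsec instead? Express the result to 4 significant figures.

Parallax scales linearly with baseline: p ∝ B, so B = p_target / p_Earth × 1 AU.
B = 0.503 / 0.0453 = 11.104 AU.

11.10 AU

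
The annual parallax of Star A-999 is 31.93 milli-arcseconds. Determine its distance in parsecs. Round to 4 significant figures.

p = 31.93 milli-arcseconds = 0.03193 arcsec.
d = 1/p = 1/0.03193 = 31.319 pc.

31.32 pc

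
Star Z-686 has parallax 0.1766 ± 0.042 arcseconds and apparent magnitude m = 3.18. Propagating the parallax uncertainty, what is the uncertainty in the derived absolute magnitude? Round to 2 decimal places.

M = m − 5 log₁₀ d + 5 = m + 5 log₁₀ p + 5, so ∂M/∂p = 5/(p ln 10).
σ_M = (5/ln 10) · (σ_p/p) = 2.1715 × 0.042/0.1766 = 2.1715 × 0.23783 = 0.51645.

σ_M = 0.52 mag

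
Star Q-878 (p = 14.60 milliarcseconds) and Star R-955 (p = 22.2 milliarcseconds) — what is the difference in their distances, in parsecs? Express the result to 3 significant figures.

d_A = 1/0.01460″ = 68.493 pc; d_B = 1/0.02220″ = 45.045 pc.
|d_B − d_A| = |45.045 − 68.493| = 23.448 pc.

23.4 pc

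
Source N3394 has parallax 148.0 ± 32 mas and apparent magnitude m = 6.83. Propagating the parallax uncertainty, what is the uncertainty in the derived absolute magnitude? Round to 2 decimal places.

σ_M = 0.47 mag

M = m − 5 log₁₀ d + 5 = m + 5 log₁₀ p + 5, so ∂M/∂p = 5/(p ln 10).
σ_M = (5/ln 10) · (σ_p/p) = 2.1715 × 32/148.0 = 2.1715 × 0.21622 = 0.46952.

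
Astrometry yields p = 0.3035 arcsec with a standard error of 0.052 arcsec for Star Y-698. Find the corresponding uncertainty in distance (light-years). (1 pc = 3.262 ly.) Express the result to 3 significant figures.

d = 1/p, so σ_d = σ_p / p².
σ_d = 0.0520 / (0.3035)² = 0.0520 / 0.092112 = 0.56453 pc = 0.56453 × 3.262 ly = 1.8415 ly.

1.84 ly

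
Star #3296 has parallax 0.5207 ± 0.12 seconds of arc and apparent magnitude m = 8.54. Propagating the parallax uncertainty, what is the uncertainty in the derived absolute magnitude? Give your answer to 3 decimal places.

σ_M = 0.500 mag

M = m − 5 log₁₀ d + 5 = m + 5 log₁₀ p + 5, so ∂M/∂p = 5/(p ln 10).
σ_M = (5/ln 10) · (σ_p/p) = 2.1715 × 0.12/0.5207 = 2.1715 × 0.23046 = 0.50044.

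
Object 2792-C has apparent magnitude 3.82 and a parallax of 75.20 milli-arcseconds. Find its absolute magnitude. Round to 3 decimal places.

d = 1/p = 1/0.07520″ = 13.298 pc.
m − M = 5 log₁₀(13.298) − 5 = 5.6189 − 5 = 0.6189.
M = m − (m − M) = 3.82 − 0.6189 = 3.201.

M = 3.201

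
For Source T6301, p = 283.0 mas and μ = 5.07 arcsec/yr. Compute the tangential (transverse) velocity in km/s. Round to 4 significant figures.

84.92 km/s

d = 1/p = 1/0.2830″ = 3.5336 pc.
v_t = 4.74 × μ × d = 4.74 × 5.07 × 3.5336 = 84.919 km/s.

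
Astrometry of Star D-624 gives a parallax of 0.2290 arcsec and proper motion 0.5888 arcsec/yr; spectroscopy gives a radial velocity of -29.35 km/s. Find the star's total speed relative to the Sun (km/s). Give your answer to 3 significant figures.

d = 1/p = 1/0.2290″ = 4.3668 pc.
v_t = 4.740 μ d = 4.740 × 0.5888 × 4.3668 = 12.187 km/s.
v = √(v_r² + v_t²) = √((-29.35)² + 12.187²) = √1009.95 = 31.78 km/s.

31.8 km/s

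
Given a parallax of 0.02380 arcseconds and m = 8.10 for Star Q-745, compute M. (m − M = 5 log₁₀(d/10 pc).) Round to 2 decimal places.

d = 1/p = 1/0.02380″ = 42.017 pc.
m − M = 5 log₁₀(42.017) − 5 = 8.1171 − 5 = 3.1171.
M = m − (m − M) = 8.10 − 3.1171 = 4.98.

M = 4.98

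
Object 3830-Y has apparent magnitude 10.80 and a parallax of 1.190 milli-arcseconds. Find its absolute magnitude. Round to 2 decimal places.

d = 1/p = 1/0.001190″ = 840.34 pc.
m − M = 5 log₁₀(840.34) − 5 = 14.6223 − 5 = 9.6223.
M = m − (m − M) = 10.80 − 9.6223 = 1.18.

M = 1.18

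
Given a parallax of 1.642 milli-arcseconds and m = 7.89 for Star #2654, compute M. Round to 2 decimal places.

M = -1.03

d = 1/p = 1/0.001642″ = 609.01 pc.
m − M = 5 log₁₀(609.01) − 5 = 13.9231 − 5 = 8.9231.
M = m − (m − M) = 7.89 − 8.9231 = -1.03.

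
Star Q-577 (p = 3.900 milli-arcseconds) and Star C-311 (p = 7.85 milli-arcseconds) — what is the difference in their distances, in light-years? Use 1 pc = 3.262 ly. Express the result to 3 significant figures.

421 ly

d_A = 1/0.003900″ = 256.41 pc; d_B = 1/0.007850″ = 127.39 pc.
|d_B − d_A| = |127.39 − 256.41| = 129.02 pc = 129.02 × 3.262 ly = 420.86 ly.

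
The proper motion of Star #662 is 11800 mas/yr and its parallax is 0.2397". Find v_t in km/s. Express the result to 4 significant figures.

233.3 km/s

d = 1/p = 1/0.2397″ = 4.1719 pc.
μ = 11800 mas/yr = 11.8 ″/yr.
v_t = 4.74 × μ × d = 4.74 × 11.8 × 4.1719 = 233.34 km/s.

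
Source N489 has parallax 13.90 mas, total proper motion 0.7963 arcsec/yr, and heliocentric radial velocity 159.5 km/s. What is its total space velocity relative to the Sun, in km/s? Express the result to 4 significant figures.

d = 1/p = 1/0.01390″ = 71.942 pc.
v_t = 4.740 μ d = 4.740 × 0.7963 × 71.942 = 271.54 km/s.
v = √(v_r² + v_t²) = √(159.5² + 271.54²) = √99174.2 = 314.92 km/s.

314.9 km/s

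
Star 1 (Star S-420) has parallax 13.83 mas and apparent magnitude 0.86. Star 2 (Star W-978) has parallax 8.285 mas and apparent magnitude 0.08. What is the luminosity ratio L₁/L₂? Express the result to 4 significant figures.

L₁/L₂ = 0.1750

d₁ = 1/p₁ = 1/0.01383″ = 72.307 pc; d₂ = 1/p₂ = 1/0.008285″ = 120.7 pc.
M₁ = m₁ − 5 log₁₀ d₁ + 5 = 0.86 − 9.2959 + 5 = -3.4359.
M₂ = 0.08 − 10.4085 + 5 = -5.3285.
L₁/L₂ = 10^(0.4(M₂ − M₁)) = 10^(0.4 × (-1.8926)) = 10^(-0.75704) = 0.17497.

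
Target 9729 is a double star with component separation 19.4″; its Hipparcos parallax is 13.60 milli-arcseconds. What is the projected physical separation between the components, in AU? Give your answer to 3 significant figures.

d = 1/p = 1/0.01360″ = 73.529 pc.
At distance d (pc), an angle of θ arcsec spans θ·d AU: s = 19.4 × 73.529 = 1426.5 AU.

1430 AU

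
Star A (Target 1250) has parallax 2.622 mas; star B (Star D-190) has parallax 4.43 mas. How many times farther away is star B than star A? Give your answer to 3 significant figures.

0.592

Since d = 1/p, d_B/d_A = p_A/p_B.
= 2.622 / 4.43 = 0.59187.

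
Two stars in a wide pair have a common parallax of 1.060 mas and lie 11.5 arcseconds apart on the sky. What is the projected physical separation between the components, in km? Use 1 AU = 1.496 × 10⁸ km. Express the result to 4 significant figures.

1.623 × 10^12 km

d = 1/p = 1/0.001060″ = 943.4 pc.
At distance d (pc), an angle of θ arcsec spans θ·d AU: s = 11.5 × 943.4 = 10849 AU.
= 10849 × 1.496 × 10⁸ km = 1.6230 × 10^12 km.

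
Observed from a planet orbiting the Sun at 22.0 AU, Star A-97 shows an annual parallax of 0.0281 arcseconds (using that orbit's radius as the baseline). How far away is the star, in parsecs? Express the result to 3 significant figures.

783 pc

With baseline B (in AU) and parallax p (in arcsec), d = B/p parsecs.
d = 22.0 / 0.0281 = 782.92 pc.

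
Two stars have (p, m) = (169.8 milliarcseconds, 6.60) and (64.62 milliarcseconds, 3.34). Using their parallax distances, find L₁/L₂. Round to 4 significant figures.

d₁ = 1/p₁ = 1/0.1698″ = 5.8893 pc; d₂ = 1/p₂ = 1/0.06462″ = 15.475 pc.
M₁ = m₁ − 5 log₁₀ d₁ + 5 = 6.60 − 3.8503 + 5 = 7.7497.
M₂ = 3.34 − 5.9482 + 5 = 2.3918.
L₁/L₂ = 10^(0.4(M₂ − M₁)) = 10^(0.4 × (-5.3579)) = 10^(-2.14316) = 0.0071918.

L₁/L₂ = 0.007192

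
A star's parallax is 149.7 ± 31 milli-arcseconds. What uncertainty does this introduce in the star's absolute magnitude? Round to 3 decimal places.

M = m − 5 log₁₀ d + 5 = m + 5 log₁₀ p + 5, so ∂M/∂p = 5/(p ln 10).
σ_M = (5/ln 10) · (σ_p/p) = 2.1715 × 31/149.7 = 2.1715 × 0.20708 = 0.44967.

σ_M = 0.450 mag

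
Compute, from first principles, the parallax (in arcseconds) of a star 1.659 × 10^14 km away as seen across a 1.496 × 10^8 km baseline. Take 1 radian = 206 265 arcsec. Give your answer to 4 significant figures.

θ ≈ B/d = (1.496 × 10^8) / (1.659 × 10^14) = 9.0175 × 10^-7 rad.
In arcseconds: 9.0175 × 10^-7 × 206265 = 0.186″.

0.1860 arcsec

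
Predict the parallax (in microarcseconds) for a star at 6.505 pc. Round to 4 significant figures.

p = 1/d = 1/6.505 = 0.15373 arcsec.
= 0.15373 × 10⁶ = 1.5373 × 10^5 μas.

153700 μas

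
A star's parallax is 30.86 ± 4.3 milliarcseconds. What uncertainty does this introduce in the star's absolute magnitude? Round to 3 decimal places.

σ_M = 0.303 mag

M = m − 5 log₁₀ d + 5 = m + 5 log₁₀ p + 5, so ∂M/∂p = 5/(p ln 10).
σ_M = (5/ln 10) · (σ_p/p) = 2.1715 × 4.3/30.86 = 2.1715 × 0.13934 = 0.30258.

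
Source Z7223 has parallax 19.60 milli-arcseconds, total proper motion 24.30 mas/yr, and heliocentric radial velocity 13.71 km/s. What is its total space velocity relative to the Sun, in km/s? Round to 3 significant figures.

14.9 km/s

d = 1/p = 1/0.01960″ = 51.02 pc.
μ = 24.30 mas/yr = 0.02430 ″/yr.
v_t = 4.740 μ d = 4.740 × 0.02430 × 51.02 = 5.8766 km/s.
v = √(v_r² + v_t²) = √(13.71² + 5.8766²) = √222.499 = 14.916 km/s.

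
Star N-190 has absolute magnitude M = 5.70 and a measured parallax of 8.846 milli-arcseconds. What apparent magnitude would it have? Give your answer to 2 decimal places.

d = 1/p = 1/0.008846″ = 113.05 pc.
m − M = 5 log₁₀ d − 5 = 5 log₁₀(113.05) − 5 = 10.2664 − 5 = 5.2664.
m = M + (m − M) = 5.70 + 5.2664 = 10.97.

m = 10.97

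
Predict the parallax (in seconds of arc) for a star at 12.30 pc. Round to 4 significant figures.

p = 1/d = 1/12.3 = 0.081301 arcsec.

0.08130 arcsec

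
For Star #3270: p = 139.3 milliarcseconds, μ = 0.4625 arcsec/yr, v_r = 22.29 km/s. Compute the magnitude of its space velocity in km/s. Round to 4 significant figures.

d = 1/p = 1/0.1393″ = 7.1788 pc.
v_t = 4.740 μ d = 4.740 × 0.4625 × 7.1788 = 15.738 km/s.
v = √(v_r² + v_t²) = √(22.29² + 15.738²) = √744.529 = 27.286 km/s.

27.29 km/s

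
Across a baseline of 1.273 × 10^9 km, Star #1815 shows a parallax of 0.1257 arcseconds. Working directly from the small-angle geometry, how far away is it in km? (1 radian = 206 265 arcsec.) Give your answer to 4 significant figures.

2.089 × 10^15 km

θ = 0.1257″ = 0.1257/206265 = 6.0941 × 10^-7 rad.
d = B/θ = (1.273 × 10^9) / (6.0941 × 10^-7) = 2.0889 × 10^15 km.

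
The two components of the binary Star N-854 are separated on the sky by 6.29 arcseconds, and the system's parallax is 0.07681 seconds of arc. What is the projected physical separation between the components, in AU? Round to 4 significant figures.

d = 1/p = 1/0.07681″ = 13.019 pc.
At distance d (pc), an angle of θ arcsec spans θ·d AU: s = 6.29 × 13.019 = 81.89 AU.

81.89 AU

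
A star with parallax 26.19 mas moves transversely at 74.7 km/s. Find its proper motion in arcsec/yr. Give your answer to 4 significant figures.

d = 1/p = 1/0.02619″ = 38.183 pc.
μ = v_t / (4.74 d) = 74.7 / (4.74 × 38.183) = 74.7 / 180.99 = 0.41273 ″/yr.

0.4127 arcsec/yr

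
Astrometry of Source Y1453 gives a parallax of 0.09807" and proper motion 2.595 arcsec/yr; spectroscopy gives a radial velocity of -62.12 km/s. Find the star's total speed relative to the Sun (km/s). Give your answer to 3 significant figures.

d = 1/p = 1/0.09807″ = 10.197 pc.
v_t = 4.740 μ d = 4.740 × 2.595 × 10.197 = 125.43 km/s.
v = √(v_r² + v_t²) = √((-62.12)² + 125.43²) = √19591.6 = 139.97 km/s.

140 km/s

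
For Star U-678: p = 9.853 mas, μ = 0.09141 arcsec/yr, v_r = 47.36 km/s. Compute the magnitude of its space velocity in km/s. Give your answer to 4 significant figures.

d = 1/p = 1/0.009853″ = 101.49 pc.
v_t = 4.740 μ d = 4.740 × 0.09141 × 101.49 = 43.974 km/s.
v = √(v_r² + v_t²) = √(47.36² + 43.974²) = √4176.68 = 64.627 km/s.

64.63 km/s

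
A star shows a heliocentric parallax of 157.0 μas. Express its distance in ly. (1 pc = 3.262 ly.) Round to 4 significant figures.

20780 ly

p = 157.0 μas = 0.0001570 arcsec.
d = 1/p = 1/0.0001570 = 6369.4 pc.
In light-years: 6369.4 × 3.262 = 20777 ly.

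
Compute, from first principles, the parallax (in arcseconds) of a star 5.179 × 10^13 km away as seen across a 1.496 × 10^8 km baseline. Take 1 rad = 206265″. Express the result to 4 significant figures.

0.5958 arcsec

θ ≈ B/d = (1.496 × 10^8) / (5.179 × 10^13) = 2.8886 × 10^-6 rad.
In arcseconds: 2.8886 × 10^-6 × 206265 = 0.59582″.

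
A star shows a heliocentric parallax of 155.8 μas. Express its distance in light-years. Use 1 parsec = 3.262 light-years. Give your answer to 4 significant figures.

p = 155.8 μas = 0.0001558 arcsec.
d = 1/p = 1/0.0001558 = 6418.5 pc.
In light-years: 6418.5 × 3.262 = 20937 ly.

20940 light years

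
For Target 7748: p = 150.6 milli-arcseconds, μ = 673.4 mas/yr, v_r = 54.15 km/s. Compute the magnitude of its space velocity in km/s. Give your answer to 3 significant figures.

d = 1/p = 1/0.1506″ = 6.6401 pc.
μ = 673.4 mas/yr = 0.6734 ″/yr.
v_t = 4.740 μ d = 4.740 × 0.6734 × 6.6401 = 21.195 km/s.
v = √(v_r² + v_t²) = √(54.15² + 21.195²) = √3381.45 = 58.15 km/s.

58.2 km/s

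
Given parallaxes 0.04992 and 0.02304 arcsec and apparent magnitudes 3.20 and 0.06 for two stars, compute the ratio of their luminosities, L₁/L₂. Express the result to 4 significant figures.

L₁/L₂ = 0.01181

d₁ = 1/p₁ = 1/0.04992″ = 20.032 pc; d₂ = 1/p₂ = 1/0.02304″ = 43.403 pc.
M₁ = m₁ − 5 log₁₀ d₁ + 5 = 3.20 − 6.5086 + 5 = 1.6914.
M₂ = 0.06 − 8.1876 + 5 = -3.1276.
L₁/L₂ = 10^(0.4(M₂ − M₁)) = 10^(0.4 × (-4.8190)) = 10^(-1.92760) = 0.011814.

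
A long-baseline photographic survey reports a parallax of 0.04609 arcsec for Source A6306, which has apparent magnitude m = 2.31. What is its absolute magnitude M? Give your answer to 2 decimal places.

M = 0.63

d = 1/p = 1/0.04609″ = 21.697 pc.
m − M = 5 log₁₀(21.697) − 5 = 6.6820 − 5 = 1.6820.
M = m − (m − M) = 2.31 − 1.6820 = 0.63.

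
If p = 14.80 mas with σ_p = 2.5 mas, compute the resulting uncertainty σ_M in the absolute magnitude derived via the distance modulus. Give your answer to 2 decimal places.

M = m − 5 log₁₀ d + 5 = m + 5 log₁₀ p + 5, so ∂M/∂p = 5/(p ln 10).
σ_M = (5/ln 10) · (σ_p/p) = 2.1715 × 2.5/14.80 = 2.1715 × 0.16892 = 0.36681.

σ_M = 0.37 mag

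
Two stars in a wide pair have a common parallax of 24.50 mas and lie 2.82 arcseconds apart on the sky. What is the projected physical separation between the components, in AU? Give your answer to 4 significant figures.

115.1 AU

d = 1/p = 1/0.02450″ = 40.816 pc.
At distance d (pc), an angle of θ arcsec spans θ·d AU: s = 2.82 × 40.816 = 115.1 AU.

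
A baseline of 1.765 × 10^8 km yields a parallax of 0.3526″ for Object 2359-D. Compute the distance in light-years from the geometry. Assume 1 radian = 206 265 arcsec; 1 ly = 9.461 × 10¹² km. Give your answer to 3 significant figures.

10.9 ly

θ = 0.3526″ = 0.3526/206265 = 1.7095 × 10^-6 rad.
d = B/θ = (1.765 × 10^8) / (1.7095 × 10^-6) = 1.0325 × 10^14 km = (1.0325 × 10^14) / (9.461 × 10^12) ly = 10.913 ly.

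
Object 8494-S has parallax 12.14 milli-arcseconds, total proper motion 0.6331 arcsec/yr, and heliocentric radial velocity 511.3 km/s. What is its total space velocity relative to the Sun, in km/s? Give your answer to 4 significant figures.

567.9 km/s

d = 1/p = 1/0.01214″ = 82.372 pc.
v_t = 4.740 μ d = 4.740 × 0.6331 × 82.372 = 247.19 km/s.
v = √(v_r² + v_t²) = √(511.3² + 247.19²) = √322531 = 567.92 km/s.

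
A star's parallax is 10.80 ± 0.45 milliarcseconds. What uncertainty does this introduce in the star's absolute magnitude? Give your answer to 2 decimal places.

M = m − 5 log₁₀ d + 5 = m + 5 log₁₀ p + 5, so ∂M/∂p = 5/(p ln 10).
σ_M = (5/ln 10) · (σ_p/p) = 2.1715 × 0.45/10.80 = 2.1715 × 0.041667 = 0.09048.

σ_M = 0.09 mag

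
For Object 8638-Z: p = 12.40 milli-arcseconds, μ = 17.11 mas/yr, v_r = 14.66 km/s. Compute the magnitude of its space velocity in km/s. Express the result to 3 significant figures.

16.1 km/s

d = 1/p = 1/0.01240″ = 80.645 pc.
μ = 17.11 mas/yr = 0.01711 ″/yr.
v_t = 4.740 μ d = 4.740 × 0.01711 × 80.645 = 6.5404 km/s.
v = √(v_r² + v_t²) = √(14.66² + 6.5404²) = √257.692 = 16.053 km/s.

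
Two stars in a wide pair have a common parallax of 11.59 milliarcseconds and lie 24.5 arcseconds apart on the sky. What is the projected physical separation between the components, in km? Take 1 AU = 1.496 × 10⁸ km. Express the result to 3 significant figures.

d = 1/p = 1/0.01159″ = 86.281 pc.
At distance d (pc), an angle of θ arcsec spans θ·d AU: s = 24.5 × 86.281 = 2113.9 AU.
= 2113.9 × 1.496 × 10⁸ km = 3.1624 × 10^11 km.

3.16 × 10^11 km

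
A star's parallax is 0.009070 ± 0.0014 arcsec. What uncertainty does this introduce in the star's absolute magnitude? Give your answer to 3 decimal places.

M = m − 5 log₁₀ d + 5 = m + 5 log₁₀ p + 5, so ∂M/∂p = 5/(p ln 10).
σ_M = (5/ln 10) · (σ_p/p) = 2.1715 × 0.0014/0.009070 = 2.1715 × 0.15436 = 0.33519.

σ_M = 0.335 mag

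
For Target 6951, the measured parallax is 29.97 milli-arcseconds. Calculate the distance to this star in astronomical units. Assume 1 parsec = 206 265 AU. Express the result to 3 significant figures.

6.88 × 10^6 AU

p = 29.97 milli-arcseconds = 0.02997 arcsec.
d = 1/p = 1/0.02997 = 33.367 pc.
In AU: 33.367 × 206265 = 6.8824 × 10^6 AU.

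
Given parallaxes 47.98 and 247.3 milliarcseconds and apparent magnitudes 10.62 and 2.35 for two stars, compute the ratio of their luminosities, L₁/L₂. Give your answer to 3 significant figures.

L₁/L₂ = 0.0131

d₁ = 1/p₁ = 1/0.04798″ = 20.842 pc; d₂ = 1/p₂ = 1/0.2473″ = 4.0437 pc.
M₁ = m₁ − 5 log₁₀ d₁ + 5 = 10.62 − 6.5947 + 5 = 9.0253.
M₂ = 2.35 − 3.0339 + 5 = 4.3161.
L₁/L₂ = 10^(0.4(M₂ − M₁)) = 10^(0.4 × (-4.7092)) = 10^(-1.88368) = 0.013071.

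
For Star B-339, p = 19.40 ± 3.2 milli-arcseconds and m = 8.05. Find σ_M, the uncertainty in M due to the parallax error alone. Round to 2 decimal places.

σ_M = 0.36 mag

M = m − 5 log₁₀ d + 5 = m + 5 log₁₀ p + 5, so ∂M/∂p = 5/(p ln 10).
σ_M = (5/ln 10) · (σ_p/p) = 2.1715 × 3.2/19.40 = 2.1715 × 0.16495 = 0.35819.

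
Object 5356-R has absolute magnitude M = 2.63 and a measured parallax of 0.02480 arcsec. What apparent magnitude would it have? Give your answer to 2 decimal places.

d = 1/p = 1/0.02480″ = 40.323 pc.
m − M = 5 log₁₀ d − 5 = 5 log₁₀(40.323) − 5 = 8.0278 − 5 = 3.0278.
m = M + (m − M) = 2.63 + 3.0278 = 5.66.

m = 5.66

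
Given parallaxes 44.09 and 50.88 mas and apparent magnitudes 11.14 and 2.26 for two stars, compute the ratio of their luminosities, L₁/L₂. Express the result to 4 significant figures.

L₁/L₂ = 0.0003736

d₁ = 1/p₁ = 1/0.04409″ = 22.681 pc; d₂ = 1/p₂ = 1/0.05088″ = 19.654 pc.
M₁ = m₁ − 5 log₁₀ d₁ + 5 = 11.14 − 6.7783 + 5 = 9.3617.
M₂ = 2.26 − 6.4673 + 5 = 0.7927.
L₁/L₂ = 10^(0.4(M₂ − M₁)) = 10^(0.4 × (-8.5690)) = 10^(-3.42760) = 0.00037359.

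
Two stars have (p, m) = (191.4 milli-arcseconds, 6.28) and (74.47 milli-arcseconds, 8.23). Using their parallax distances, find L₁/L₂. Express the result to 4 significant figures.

d₁ = 1/p₁ = 1/0.1914″ = 5.2247 pc; d₂ = 1/p₂ = 1/0.07447″ = 13.428 pc.
M₁ = m₁ − 5 log₁₀ d₁ + 5 = 6.28 − 3.5903 + 5 = 7.6897.
M₂ = 8.23 − 5.6401 + 5 = 7.5899.
L₁/L₂ = 10^(0.4(M₂ − M₁)) = 10^(0.4 × (-0.0998)) = 10^(-0.03992) = 0.91218.

L₁/L₂ = 0.9122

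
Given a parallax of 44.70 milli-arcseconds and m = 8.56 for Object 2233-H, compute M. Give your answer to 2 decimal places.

M = 6.81

d = 1/p = 1/0.04470″ = 22.371 pc.
m − M = 5 log₁₀(22.371) − 5 = 6.7484 − 5 = 1.7484.
M = m − (m − M) = 8.56 − 1.7484 = 6.81.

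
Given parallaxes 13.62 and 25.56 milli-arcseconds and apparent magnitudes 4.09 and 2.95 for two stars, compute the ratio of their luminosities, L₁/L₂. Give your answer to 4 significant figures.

L₁/L₂ = 1.232

d₁ = 1/p₁ = 1/0.01362″ = 73.421 pc; d₂ = 1/p₂ = 1/0.02556″ = 39.124 pc.
M₁ = m₁ − 5 log₁₀ d₁ + 5 = 4.09 − 9.3291 + 5 = -0.2391.
M₂ = 2.95 − 7.9622 + 5 = -0.0122.
L₁/L₂ = 10^(0.4(M₂ − M₁)) = 10^(0.4 × 0.2269) = 10^0.09076 = 1.2324.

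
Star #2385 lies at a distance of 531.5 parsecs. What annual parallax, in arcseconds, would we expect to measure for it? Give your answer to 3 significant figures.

p = 1/d = 1/531.5 = 0.0018815 arcsec.

0.00188 arcsec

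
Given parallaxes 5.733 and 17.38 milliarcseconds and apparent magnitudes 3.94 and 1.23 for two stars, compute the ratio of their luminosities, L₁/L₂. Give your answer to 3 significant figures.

L₁/L₂ = 0.757

d₁ = 1/p₁ = 1/0.005733″ = 174.43 pc; d₂ = 1/p₂ = 1/0.01738″ = 57.537 pc.
M₁ = m₁ − 5 log₁₀ d₁ + 5 = 3.94 − 11.2081 + 5 = -2.2681.
M₂ = 1.23 − 8.7997 + 5 = -2.5697.
L₁/L₂ = 10^(0.4(M₂ − M₁)) = 10^(0.4 × (-0.3016)) = 10^(-0.12064) = 0.75746.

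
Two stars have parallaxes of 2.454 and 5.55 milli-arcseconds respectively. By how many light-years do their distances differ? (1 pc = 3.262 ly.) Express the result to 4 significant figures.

741.5 ly

d_A = 1/0.002454″ = 407.5 pc; d_B = 1/0.005550″ = 180.18 pc.
|d_B − d_A| = |180.18 − 407.5| = 227.32 pc = 227.32 × 3.262 ly = 741.52 ly.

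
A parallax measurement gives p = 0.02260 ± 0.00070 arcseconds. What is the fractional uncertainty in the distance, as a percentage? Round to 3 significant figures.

3.10%

For d = 1/p, |σ_d/d| = |σ_p/p|.
σ_p/p = 0.00070 / 0.02260 = 0.030973 = 3.0973%.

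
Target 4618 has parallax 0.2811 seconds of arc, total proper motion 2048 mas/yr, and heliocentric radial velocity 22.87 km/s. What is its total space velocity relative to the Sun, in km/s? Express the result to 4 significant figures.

d = 1/p = 1/0.2811″ = 3.5575 pc.
μ = 2048 mas/yr = 2.048 ″/yr.
v_t = 4.740 μ d = 4.740 × 2.048 × 3.5575 = 34.535 km/s.
v = √(v_r² + v_t²) = √(22.87² + 34.535²) = √1715.7 = 41.421 km/s.

41.42 km/s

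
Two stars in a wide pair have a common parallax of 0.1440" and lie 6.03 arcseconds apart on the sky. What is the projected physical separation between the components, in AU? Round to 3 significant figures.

41.9 AU

d = 1/p = 1/0.1440″ = 6.9444 pc.
At distance d (pc), an angle of θ arcsec spans θ·d AU: s = 6.03 × 6.9444 = 41.875 AU.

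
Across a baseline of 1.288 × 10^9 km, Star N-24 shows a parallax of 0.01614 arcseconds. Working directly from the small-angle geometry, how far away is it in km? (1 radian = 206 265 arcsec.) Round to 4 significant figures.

1.646 × 10^16 km

θ = 0.01614″ = 0.01614/206265 = 7.8249 × 10^-8 rad.
d = B/θ = (1.288 × 10^9) / (7.8249 × 10^-8) = 1.6460 × 10^16 km.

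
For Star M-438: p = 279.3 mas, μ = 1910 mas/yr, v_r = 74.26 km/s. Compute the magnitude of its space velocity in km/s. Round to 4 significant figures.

d = 1/p = 1/0.2793″ = 3.5804 pc.
μ = 1910 mas/yr = 1.910 ″/yr.
v_t = 4.740 μ d = 4.740 × 1.910 × 3.5804 = 32.415 km/s.
v = √(v_r² + v_t²) = √(74.26² + 32.415²) = √6565.28 = 81.026 km/s.

81.03 km/s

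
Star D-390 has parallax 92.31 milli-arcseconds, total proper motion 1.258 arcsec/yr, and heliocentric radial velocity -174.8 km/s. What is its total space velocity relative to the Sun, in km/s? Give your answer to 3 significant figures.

186 km/s

d = 1/p = 1/0.09231″ = 10.833 pc.
v_t = 4.740 μ d = 4.740 × 1.258 × 10.833 = 64.596 km/s.
v = √(v_r² + v_t²) = √((-174.8)² + 64.596²) = √34727.7 = 186.35 km/s.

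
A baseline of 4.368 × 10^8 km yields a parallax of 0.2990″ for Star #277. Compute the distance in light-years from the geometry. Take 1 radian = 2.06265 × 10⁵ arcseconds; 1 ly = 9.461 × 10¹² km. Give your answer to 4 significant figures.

31.85 ly

θ = 0.2990″ = 0.2990/206265 = 1.4496 × 10^-6 rad.
d = B/θ = (4.368 × 10^8) / (1.4496 × 10^-6) = 3.0132 × 10^14 km = (3.0132 × 10^14) / (9.461 × 10^12) ly = 31.849 ly.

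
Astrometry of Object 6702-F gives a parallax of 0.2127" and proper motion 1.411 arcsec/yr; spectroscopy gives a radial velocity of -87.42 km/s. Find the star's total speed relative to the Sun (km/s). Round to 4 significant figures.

d = 1/p = 1/0.2127″ = 4.7015 pc.
v_t = 4.740 μ d = 4.740 × 1.411 × 4.7015 = 31.444 km/s.
v = √(v_r² + v_t²) = √((-87.42)² + 31.444²) = √8630.98 = 92.903 km/s.

92.90 km/s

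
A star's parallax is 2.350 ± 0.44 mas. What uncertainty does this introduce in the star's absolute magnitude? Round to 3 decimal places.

σ_M = 0.407 mag

M = m − 5 log₁₀ d + 5 = m + 5 log₁₀ p + 5, so ∂M/∂p = 5/(p ln 10).
σ_M = (5/ln 10) · (σ_p/p) = 2.1715 × 0.44/2.350 = 2.1715 × 0.18723 = 0.40657.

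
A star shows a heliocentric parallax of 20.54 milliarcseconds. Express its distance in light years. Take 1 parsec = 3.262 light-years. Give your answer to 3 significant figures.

p = 20.54 milliarcseconds = 0.02054 arcsec.
d = 1/p = 1/0.02054 = 48.685 pc.
In light-years: 48.685 × 3.262 = 158.81 ly.

159 light years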